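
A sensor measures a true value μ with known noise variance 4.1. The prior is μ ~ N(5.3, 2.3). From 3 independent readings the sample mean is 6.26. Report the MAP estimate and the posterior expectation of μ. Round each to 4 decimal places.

μ_MAP = 5.9022, E[μ|data] = 5.9022

Posterior for μ is Normal. Precision-weighted mean: (1/2.3·5.3 + 3/4.1·6.26) / (1/2.3 + 3/4.1) = 5.9022.
A Normal posterior is symmetric, so mode = mean.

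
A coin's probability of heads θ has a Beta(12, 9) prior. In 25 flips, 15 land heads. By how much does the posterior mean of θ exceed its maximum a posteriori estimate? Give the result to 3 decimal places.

Posterior: Beta(12+15, 9+10) = Beta(27, 19).
Mode = (27−1)/(27+19−2) = 26/44 = 0.591.
Mean = 27/(27+19) = 27/46 = 0.587.
Difference = 0.587 − 0.591 = -0.004.

-0.004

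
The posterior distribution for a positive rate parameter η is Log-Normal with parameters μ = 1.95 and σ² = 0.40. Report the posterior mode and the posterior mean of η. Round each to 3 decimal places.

posterior mode = 4.711, posterior mean = 8.585

Mode = exp(μ − σ²) = exp(1.55) = 4.711.
Mean = exp(μ + σ²/2) = exp(2.150) = 8.585.
Right-skewed posterior ⇒ mode < mean.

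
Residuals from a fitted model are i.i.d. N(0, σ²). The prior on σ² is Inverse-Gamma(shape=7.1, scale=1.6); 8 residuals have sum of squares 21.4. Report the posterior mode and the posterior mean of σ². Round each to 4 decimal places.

Posterior: Inverse-Gamma(shape = 7.1+8/2 = 11.1, scale = 1.6+21.4/2 = 12.3).
Mode = β/(α+1) = 12.3/12.1 = 1.0165.
Mean = β/(α−1) = 12.3/10.1 = 1.2178.
The posterior is right-skewed, so the mean exceeds the mode.

MAP: 1.0165. Posterior mean: 1.2178.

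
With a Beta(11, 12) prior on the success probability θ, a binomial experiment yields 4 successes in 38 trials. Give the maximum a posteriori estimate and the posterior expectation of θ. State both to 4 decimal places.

MAP = 0.2373; posterior mean = 0.2459

Posterior: Beta(11+4, 12+34) = Beta(15, 46).
Mode = (15−1)/(15+46−2) = 14/59 = 0.2373.
Mean = 15/(15+46) = 15/61 = 0.2459.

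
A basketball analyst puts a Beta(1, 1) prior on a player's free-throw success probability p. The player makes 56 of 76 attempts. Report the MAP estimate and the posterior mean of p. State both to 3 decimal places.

MAP estimate = 0.737, posterior mean = 0.731

Posterior: Beta(1+56, 1+20) = Beta(57, 21).
Mode = (57−1)/(57+21−2) = 56/76 = 0.737.
Mean = 57/(57+21) = 57/78 = 0.731.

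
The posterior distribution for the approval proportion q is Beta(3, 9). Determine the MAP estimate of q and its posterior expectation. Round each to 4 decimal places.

Mode = (3−1)/(3+9−2) = 2/10 = 0.2000.
Mean = 3/(3+9) = 3/12 = 0.2500.
The mean is pulled above the mode by the posterior's right skew.

MAP: 0.2000. Posterior mean: 0.2500.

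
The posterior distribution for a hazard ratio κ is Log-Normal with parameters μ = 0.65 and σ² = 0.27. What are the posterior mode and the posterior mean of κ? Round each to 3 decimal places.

MAP = 1.462, posterior mean = 2.192

Mode = exp(μ − σ²) = exp(0.38) = 1.462.
Mean = exp(μ + σ²/2) = exp(0.785) = 2.192.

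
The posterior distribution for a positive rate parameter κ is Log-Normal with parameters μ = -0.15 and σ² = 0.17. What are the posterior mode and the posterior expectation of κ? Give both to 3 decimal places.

posterior mode = 0.726, posterior expectation = 0.937

Mode = exp(μ − σ²) = exp(-0.32) = 0.726.
Mean = exp(μ + σ²/2) = exp(-0.065) = 0.937.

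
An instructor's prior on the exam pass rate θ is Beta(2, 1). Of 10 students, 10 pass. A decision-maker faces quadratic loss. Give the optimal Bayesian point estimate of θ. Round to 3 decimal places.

0.923

Posterior: Beta(2+10, 1+0) = Beta(12, 1).
Since β = 1 ≤ 1 and α > 1, the Beta density is monotone increasing on [0,1]; the mode is at 1.
Mean = 12/(12+1) = 0.923.
Quadratic loss ⇒ the optimal estimator is the posterior mean.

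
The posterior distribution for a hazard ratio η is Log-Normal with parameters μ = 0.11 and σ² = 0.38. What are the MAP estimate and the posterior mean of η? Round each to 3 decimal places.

η_MAP = 0.763, E[η|data] = 1.350

Mode = exp(μ − σ²) = exp(-0.27) = 0.763.
Mean = exp(μ + σ²/2) = exp(0.300) = 1.350.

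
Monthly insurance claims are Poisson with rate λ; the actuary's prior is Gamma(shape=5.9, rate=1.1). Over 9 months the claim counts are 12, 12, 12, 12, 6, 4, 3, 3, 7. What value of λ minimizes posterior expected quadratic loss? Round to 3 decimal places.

7.614

Σ counts = 71. Posterior: Gamma(shape = 5.9+71 = 76.9, rate = 1.1+9 = 10.1).
Mode = (α−1)/β = 75.9/10.1 = 7.515.
Mean = α/β = 76.9/10.1 = 7.614.
Quadratic loss ⇒ the optimal estimator is the posterior mean.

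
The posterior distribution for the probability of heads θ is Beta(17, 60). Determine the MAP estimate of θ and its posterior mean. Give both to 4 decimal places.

MAP estimate = 0.2133, posterior mean = 0.2208

Mode = (17−1)/(17+60−2) = 16/75 = 0.2133.
Mean = 17/(17+60) = 17/77 = 0.2208.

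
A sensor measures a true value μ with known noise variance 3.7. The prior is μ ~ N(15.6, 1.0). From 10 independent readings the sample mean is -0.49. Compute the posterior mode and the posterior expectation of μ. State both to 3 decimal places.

μ_MAP = 3.855, E[μ|data] = 3.855

Posterior for μ is Normal. Precision-weighted mean: (1/1.0·15.6 + 10/3.7·-0.49) / (1/1.0 + 10/3.7) = 3.855.
A Normal posterior is symmetric, so mode = mean.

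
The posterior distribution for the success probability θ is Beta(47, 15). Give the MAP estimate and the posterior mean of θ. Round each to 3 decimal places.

Mode = (47−1)/(47+15−2) = 46/60 = 0.767.
Mean = 47/(47+15) = 47/62 = 0.758.

MAP = 0.767; posterior mean = 0.758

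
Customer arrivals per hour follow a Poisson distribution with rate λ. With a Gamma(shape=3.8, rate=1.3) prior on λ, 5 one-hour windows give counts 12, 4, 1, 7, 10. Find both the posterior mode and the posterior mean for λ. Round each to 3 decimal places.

Σ counts = 34. Posterior: Gamma(shape = 3.8+34 = 37.8, rate = 1.3+5 = 6.3).
Mode = (α−1)/β = 36.8/6.3 = 5.841.
Mean = α/β = 37.8/6.3 = 6.000.

MAP = 5.841, posterior mean = 6.000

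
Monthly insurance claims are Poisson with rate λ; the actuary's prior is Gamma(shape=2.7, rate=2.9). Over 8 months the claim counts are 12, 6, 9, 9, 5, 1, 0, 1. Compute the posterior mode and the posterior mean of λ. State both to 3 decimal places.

MAP: 4.101. Posterior mean: 4.193.

Σ counts = 43. Posterior: Gamma(shape = 2.7+43 = 45.7, rate = 2.9+8 = 10.9).
Mode = (α−1)/β = 44.7/10.9 = 4.101.
Mean = α/β = 45.7/10.9 = 4.193.
The posterior is right-skewed, so the mean exceeds the mode.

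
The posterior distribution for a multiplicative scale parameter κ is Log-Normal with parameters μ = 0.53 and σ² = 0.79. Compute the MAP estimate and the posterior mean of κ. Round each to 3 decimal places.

MAP estimate = 0.771, posterior mean = 2.522

Mode = exp(μ − σ²) = exp(-0.26) = 0.771.
Mean = exp(μ + σ²/2) = exp(0.925) = 2.522.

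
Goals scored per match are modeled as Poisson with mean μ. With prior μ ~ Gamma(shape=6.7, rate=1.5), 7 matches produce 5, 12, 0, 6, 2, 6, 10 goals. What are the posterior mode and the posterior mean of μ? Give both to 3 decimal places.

posterior mode = 5.494, posterior mean = 5.612

Σ counts = 41. Posterior: Gamma(shape = 6.7+41 = 47.7, rate = 1.5+7 = 8.5).
Mode = (α−1)/β = 46.7/8.5 = 5.494.
Mean = α/β = 47.7/8.5 = 5.612.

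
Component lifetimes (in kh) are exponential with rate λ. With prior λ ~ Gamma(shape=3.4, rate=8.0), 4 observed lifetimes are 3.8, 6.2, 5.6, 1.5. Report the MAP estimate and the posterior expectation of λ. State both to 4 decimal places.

MAP: 0.2550. Posterior mean: 0.2948.

Σ times = 17.1. Posterior: Gamma(shape = 3.4+4 = 7.4, rate = 8.0+17.1 = 25.1).
Mode = (α−1)/β = 6.4/25.1 = 0.2550.
Mean = α/β = 7.4/25.1 = 0.2948.
Mean > mode: the posterior has a right tail.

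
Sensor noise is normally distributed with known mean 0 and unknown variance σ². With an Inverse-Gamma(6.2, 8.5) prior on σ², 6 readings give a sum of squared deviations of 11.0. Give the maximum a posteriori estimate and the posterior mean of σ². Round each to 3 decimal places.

Posterior: Inverse-Gamma(shape = 6.2+6/2 = 9.2, scale = 8.5+11.0/2 = 14.0).
Mode = β/(α+1) = 14.0/10.2 = 1.373.
Mean = β/(α−1) = 14.0/8.2 = 1.707.
Right-skewed posterior ⇒ mode < mean.

MAP = 1.373; posterior mean = 1.707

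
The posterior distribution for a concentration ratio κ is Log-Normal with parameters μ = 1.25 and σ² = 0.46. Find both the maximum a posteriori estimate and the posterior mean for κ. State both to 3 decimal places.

Mode = exp(μ − σ²) = exp(0.79) = 2.203.
Mean = exp(μ + σ²/2) = exp(1.480) = 4.393.

MAP = 2.203; posterior mean = 4.393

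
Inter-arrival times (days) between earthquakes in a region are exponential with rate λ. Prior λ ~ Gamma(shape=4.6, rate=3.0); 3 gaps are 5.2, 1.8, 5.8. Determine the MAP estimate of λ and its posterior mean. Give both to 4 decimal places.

Σ times = 12.8. Posterior: Gamma(shape = 4.6+3 = 7.6, rate = 3.0+12.8 = 15.8).
Mode = (α−1)/β = 6.6/15.8 = 0.4177.
Mean = α/β = 7.6/15.8 = 0.4810.

MAP = 0.4177, posterior mean = 0.4810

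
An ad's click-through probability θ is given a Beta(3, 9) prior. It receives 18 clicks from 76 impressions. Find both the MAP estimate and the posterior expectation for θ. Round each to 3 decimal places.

θ_MAP = 0.233, E[θ|data] = 0.239

Posterior: Beta(3+18, 9+58) = Beta(21, 67).
Mode = (21−1)/(21+67−2) = 20/86 = 0.233.
Mean = 21/(21+67) = 21/88 = 0.239.
The posterior is right-skewed, so the mean exceeds the mode.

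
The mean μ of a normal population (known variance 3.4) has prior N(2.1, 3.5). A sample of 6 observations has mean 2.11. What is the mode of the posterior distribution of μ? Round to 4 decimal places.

2.1086

Posterior for μ is Normal. Precision-weighted mean: (1/3.5·2.1 + 6/3.4·2.11) / (1/3.5 + 6/3.4) = 2.1086.
A Normal posterior is symmetric, so mode = mean.
This is the posterior mode — the MAP estimate.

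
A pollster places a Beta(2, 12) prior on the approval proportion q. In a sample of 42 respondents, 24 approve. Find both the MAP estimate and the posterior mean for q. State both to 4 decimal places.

Posterior: Beta(2+24, 12+18) = Beta(26, 30).
Mode = (26−1)/(26+30−2) = 25/54 = 0.4630.
Mean = 26/(26+30) = 26/56 = 0.4643.

q_MAP = 0.4630, E[q|data] = 0.4643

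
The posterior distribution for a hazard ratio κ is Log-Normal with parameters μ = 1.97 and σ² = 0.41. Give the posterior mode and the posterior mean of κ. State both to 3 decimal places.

MAP = 4.759, posterior mean = 8.802

Mode = exp(μ − σ²) = exp(1.56) = 4.759.
Mean = exp(μ + σ²/2) = exp(2.175) = 8.802.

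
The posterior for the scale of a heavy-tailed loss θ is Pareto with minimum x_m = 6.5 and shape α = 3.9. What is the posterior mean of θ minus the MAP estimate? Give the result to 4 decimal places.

2.2414

The Pareto density is strictly decreasing on [x_m, ∞), so the mode is x_m = 6.5000.
Mean = α·x_m/(α−1) = 3.9·6.5/2.9 = 8.7414.
Difference = 8.7414 − 6.5000 = 2.2414.
Right-skewed posterior ⇒ mode < mean.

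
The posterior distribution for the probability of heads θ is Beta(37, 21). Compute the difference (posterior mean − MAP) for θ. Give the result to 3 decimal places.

-0.005

Mode = (37−1)/(37+21−2) = 36/56 = 0.643.
Mean = 37/(37+21) = 37/58 = 0.638.
Difference = 0.638 − 0.643 = -0.005.
The mean is pulled below the mode by the posterior's left skew.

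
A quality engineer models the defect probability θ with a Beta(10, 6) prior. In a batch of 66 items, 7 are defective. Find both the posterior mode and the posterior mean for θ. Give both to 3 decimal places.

Posterior: Beta(10+7, 6+59) = Beta(17, 65).
Mode = (17−1)/(17+65−2) = 16/80 = 0.200.
Mean = 17/(17+65) = 17/82 = 0.207.

θ_MAP = 0.200, E[θ|data] = 0.207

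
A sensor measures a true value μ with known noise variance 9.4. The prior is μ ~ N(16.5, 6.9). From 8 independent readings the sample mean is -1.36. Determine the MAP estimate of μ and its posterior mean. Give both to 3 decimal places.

MAP estimate = 1.239, posterior mean = 1.239

Posterior for μ is Normal. Precision-weighted mean: (1/6.9·16.5 + 8/9.4·-1.36) / (1/6.9 + 8/9.4) = 1.239.
A Normal posterior is symmetric, so mode = mean.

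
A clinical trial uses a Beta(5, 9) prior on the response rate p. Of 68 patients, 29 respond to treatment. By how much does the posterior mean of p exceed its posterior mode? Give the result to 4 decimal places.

Posterior: Beta(5+29, 9+39) = Beta(34, 48).
Mode = (34−1)/(34+48−2) = 33/80 = 0.4125.
Mean = 34/(34+48) = 34/82 = 0.4146.
Difference = 0.4146 − 0.4125 = 0.0021.
Mean > mode: the posterior has a right tail.

0.0021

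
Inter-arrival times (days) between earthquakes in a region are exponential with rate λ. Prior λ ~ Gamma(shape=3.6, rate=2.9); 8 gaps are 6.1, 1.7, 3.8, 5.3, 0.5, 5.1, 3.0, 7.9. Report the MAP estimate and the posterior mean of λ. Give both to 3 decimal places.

MAP estimate = 0.292, posterior mean = 0.320

Σ times = 33.4. Posterior: Gamma(shape = 3.6+8 = 11.6, rate = 2.9+33.4 = 36.3).
Mode = (α−1)/β = 10.6/36.3 = 0.292.
Mean = α/β = 11.6/36.3 = 0.320.
Right-skewed posterior ⇒ mode < mean.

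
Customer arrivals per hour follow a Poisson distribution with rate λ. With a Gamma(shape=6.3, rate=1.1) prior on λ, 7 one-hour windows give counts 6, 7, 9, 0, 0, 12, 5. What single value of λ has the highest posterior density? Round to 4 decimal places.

5.4691

Σ counts = 39. Posterior: Gamma(shape = 6.3+39 = 45.3, rate = 1.1+7 = 8.1).
Mode = (α−1)/β = 44.3/8.1 = 5.4691.
Mean = α/β = 45.3/8.1 = 5.5926.
This is the posterior mode — the MAP estimate.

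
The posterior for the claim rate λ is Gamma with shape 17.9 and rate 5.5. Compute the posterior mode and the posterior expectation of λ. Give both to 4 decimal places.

Mode = (α−1)/β = 16.9/5.5 = 3.0727.
Mean = α/β = 17.9/5.5 = 3.2545.

MAP: 3.0727. Posterior mean: 3.2545.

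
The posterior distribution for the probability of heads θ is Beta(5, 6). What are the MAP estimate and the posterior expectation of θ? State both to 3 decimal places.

MAP: 0.444. Posterior mean: 0.455.

Mode = (5−1)/(5+6−2) = 4/9 = 0.444.
Mean = 5/(5+6) = 5/11 = 0.455.
The mean is pulled above the mode by the posterior's right skew.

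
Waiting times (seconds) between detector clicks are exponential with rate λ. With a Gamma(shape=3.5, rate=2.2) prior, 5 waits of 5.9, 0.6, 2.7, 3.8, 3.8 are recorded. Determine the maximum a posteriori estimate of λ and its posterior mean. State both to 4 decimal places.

Σ times = 16.8. Posterior: Gamma(shape = 3.5+5 = 8.5, rate = 2.2+16.8 = 19.0).
Mode = (α−1)/β = 7.5/19.0 = 0.3947.
Mean = α/β = 8.5/19.0 = 0.4474.

MAP = 0.3947, posterior mean = 0.4474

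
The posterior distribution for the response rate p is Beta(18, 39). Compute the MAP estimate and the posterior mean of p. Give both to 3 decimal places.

p_MAP = 0.309, E[p|data] = 0.316

Mode = (18−1)/(18+39−2) = 17/55 = 0.309.
Mean = 18/(18+39) = 18/57 = 0.316.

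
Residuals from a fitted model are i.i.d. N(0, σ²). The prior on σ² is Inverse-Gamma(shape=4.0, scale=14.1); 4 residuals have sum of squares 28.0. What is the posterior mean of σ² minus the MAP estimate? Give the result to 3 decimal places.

Posterior: Inverse-Gamma(shape = 4.0+4/2 = 6.0, scale = 14.1+28.0/2 = 28.1).
Mode = β/(α+1) = 28.1/7.0 = 4.014.
Mean = β/(α−1) = 28.1/5.0 = 5.620.
Difference = 5.620 − 4.014 = 1.606.
The mean is pulled above the mode by the posterior's right skew.

1.606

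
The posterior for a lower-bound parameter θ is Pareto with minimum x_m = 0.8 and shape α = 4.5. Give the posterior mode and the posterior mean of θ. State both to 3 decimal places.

MAP = 0.800, posterior mean = 1.029

The Pareto density is strictly decreasing on [x_m, ∞), so the mode is x_m = 0.800.
Mean = α·x_m/(α−1) = 4.5·0.8/3.5 = 1.029.
Mean > mode: the posterior has a right tail.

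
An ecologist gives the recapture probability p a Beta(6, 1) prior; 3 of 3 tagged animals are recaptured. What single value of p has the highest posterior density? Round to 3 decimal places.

Posterior: Beta(6+3, 1+0) = Beta(9, 1).
Since β = 1 ≤ 1 and α > 1, the Beta density is monotone increasing on [0,1]; the mode is at 1.
Mean = 9/(9+1) = 0.900.
This is the posterior mode — the MAP estimate.

1.000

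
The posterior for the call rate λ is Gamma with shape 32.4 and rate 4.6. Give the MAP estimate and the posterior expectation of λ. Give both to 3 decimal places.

MAP = 6.826, posterior mean = 7.043

Mode = (α−1)/β = 31.4/4.6 = 6.826.
Mean = α/β = 32.4/4.6 = 7.043.
The posterior is right-skewed, so the mean exceeds the mode.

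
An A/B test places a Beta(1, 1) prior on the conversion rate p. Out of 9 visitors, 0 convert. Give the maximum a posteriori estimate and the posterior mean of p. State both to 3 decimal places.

Posterior: Beta(1+0, 1+9) = Beta(1, 10).
Since α = 1 ≤ 1 and β > 1, the Beta density is monotone decreasing on [0,1]; the mode is at 0.
Mean = 1/(1+10) = 0.091.
Mean > mode: the posterior has a right tail.

MAP: 0.000. Posterior mean: 0.091.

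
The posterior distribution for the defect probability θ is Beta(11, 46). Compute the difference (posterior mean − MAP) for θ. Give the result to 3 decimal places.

0.011

Mode = (11−1)/(11+46−2) = 10/55 = 0.182.
Mean = 11/(11+46) = 11/57 = 0.193.
Difference = 0.193 − 0.182 = 0.011.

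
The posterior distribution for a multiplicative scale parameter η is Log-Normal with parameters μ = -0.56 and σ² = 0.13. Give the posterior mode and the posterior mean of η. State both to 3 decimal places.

Mode = exp(μ − σ²) = exp(-0.69) = 0.502.
Mean = exp(μ + σ²/2) = exp(-0.495) = 0.610.

MAP = 0.502; posterior mean = 0.610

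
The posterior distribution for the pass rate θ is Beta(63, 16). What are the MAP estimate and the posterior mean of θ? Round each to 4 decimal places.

Mode = (63−1)/(63+16−2) = 62/77 = 0.8052.
Mean = 63/(63+16) = 63/79 = 0.7975.

MAP = 0.8052; posterior mean = 0.7975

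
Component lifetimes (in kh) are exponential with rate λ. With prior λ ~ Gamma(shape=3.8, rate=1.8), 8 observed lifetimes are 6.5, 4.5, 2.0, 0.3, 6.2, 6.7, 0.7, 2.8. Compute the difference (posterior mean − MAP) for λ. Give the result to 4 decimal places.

Σ times = 29.7. Posterior: Gamma(shape = 3.8+8 = 11.8, rate = 1.8+29.7 = 31.5).
Mode = (α−1)/β = 10.8/31.5 = 0.3429.
Mean = α/β = 11.8/31.5 = 0.3746.
Difference = 0.3746 − 0.3429 = 0.0317.
Right-skewed posterior ⇒ mode < mean.

0.0317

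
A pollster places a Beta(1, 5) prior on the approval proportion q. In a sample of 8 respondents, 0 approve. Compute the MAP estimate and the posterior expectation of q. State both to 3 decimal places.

q_MAP = 0.000, E[q|data] = 0.071

Posterior: Beta(1+0, 5+8) = Beta(1, 13).
Since α = 1 ≤ 1 and β > 1, the Beta density is monotone decreasing on [0,1]; the mode is at 0.
Mean = 1/(1+13) = 0.071.
The posterior is right-skewed, so the mean exceeds the mode.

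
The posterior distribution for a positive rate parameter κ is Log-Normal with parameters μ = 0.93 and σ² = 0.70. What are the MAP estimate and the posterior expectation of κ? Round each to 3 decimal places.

Mode = exp(μ − σ²) = exp(0.23) = 1.259.
Mean = exp(μ + σ²/2) = exp(1.280) = 3.597.

MAP estimate = 1.259, posterior expectation = 3.597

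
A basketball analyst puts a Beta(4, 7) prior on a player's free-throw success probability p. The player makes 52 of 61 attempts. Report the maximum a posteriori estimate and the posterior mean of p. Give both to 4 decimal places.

maximum a posteriori estimate = 0.7857, posterior mean = 0.7778

Posterior: Beta(4+52, 7+9) = Beta(56, 16).
Mode = (56−1)/(56+16−2) = 55/70 = 0.7857.
Mean = 56/(56+16) = 56/72 = 0.7778.
The mean is pulled below the mode by the posterior's left skew.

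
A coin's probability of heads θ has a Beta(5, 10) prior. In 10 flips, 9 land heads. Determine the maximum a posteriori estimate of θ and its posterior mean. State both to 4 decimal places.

MAP: 0.5652. Posterior mean: 0.5600.

Posterior: Beta(5+9, 10+1) = Beta(14, 11).
Mode = (14−1)/(14+11−2) = 13/23 = 0.5652.
Mean = 14/(14+11) = 14/25 = 0.5600.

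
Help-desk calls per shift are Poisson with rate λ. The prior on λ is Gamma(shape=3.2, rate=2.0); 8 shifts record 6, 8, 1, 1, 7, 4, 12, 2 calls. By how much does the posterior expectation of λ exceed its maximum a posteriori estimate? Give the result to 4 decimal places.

Σ counts = 41. Posterior: Gamma(shape = 3.2+41 = 44.2, rate = 2.0+8 = 10.0).
Mode = (α−1)/β = 43.2/10.0 = 4.3200.
Mean = α/β = 44.2/10.0 = 4.4200.
Difference = 4.4200 − 4.3200 = 0.1000.

0.1000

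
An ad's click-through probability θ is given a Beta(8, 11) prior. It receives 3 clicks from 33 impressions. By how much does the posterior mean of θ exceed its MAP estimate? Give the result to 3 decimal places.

Posterior: Beta(8+3, 11+30) = Beta(11, 41).
Mode = (11−1)/(11+41−2) = 10/50 = 0.200.
Mean = 11/(11+41) = 11/52 = 0.212.
Difference = 0.212 − 0.200 = 0.012.

0.012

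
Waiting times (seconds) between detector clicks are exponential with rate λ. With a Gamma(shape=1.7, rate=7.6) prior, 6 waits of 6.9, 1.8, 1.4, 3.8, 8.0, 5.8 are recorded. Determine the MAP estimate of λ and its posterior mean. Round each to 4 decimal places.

MAP estimate = 0.1898, posterior mean = 0.2181

Σ times = 27.7. Posterior: Gamma(shape = 1.7+6 = 7.7, rate = 7.6+27.7 = 35.3).
Mode = (α−1)/β = 6.7/35.3 = 0.1898.
Mean = α/β = 7.7/35.3 = 0.2181.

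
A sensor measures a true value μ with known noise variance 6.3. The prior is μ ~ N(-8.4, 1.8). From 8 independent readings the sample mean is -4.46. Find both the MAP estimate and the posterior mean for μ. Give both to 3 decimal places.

Posterior for μ is Normal. Precision-weighted mean: (1/1.8·-8.4 + 8/6.3·-4.46) / (1/1.8 + 8/6.3) = -5.659.
A Normal posterior is symmetric, so mode = mean.

MAP = -5.659, posterior mean = -5.659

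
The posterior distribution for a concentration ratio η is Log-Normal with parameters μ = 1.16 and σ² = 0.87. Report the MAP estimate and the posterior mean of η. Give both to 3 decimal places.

Mode = exp(μ − σ²) = exp(0.29) = 1.336.
Mean = exp(μ + σ²/2) = exp(1.595) = 4.928.
Right-skewed posterior ⇒ mode < mean.

MAP estimate = 1.336, posterior mean = 4.928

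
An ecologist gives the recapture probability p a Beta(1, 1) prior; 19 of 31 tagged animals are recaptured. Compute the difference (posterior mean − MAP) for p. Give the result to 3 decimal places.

-0.007

Posterior: Beta(1+19, 1+12) = Beta(20, 13).
Mode = (20−1)/(20+13−2) = 19/31 = 0.613.
With a flat prior the MAP equals the MLE, 19/31.
Mean = 20/(20+13) = 20/33 = 0.606.
Difference = 0.606 − 0.613 = -0.007.
Left-skewed posterior ⇒ mean < mode.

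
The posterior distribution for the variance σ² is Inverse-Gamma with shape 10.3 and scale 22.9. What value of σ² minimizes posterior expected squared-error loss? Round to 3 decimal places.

Mode = β/(α+1) = 22.9/11.3 = 2.027.
Mean = β/(α−1) = 22.9/9.3 = 2.462.
Squared-error loss ⇒ the optimal estimator is the posterior mean.

2.462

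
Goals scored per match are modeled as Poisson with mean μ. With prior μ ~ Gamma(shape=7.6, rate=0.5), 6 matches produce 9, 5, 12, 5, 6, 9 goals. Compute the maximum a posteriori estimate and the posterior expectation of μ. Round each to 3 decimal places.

Σ counts = 46. Posterior: Gamma(shape = 7.6+46 = 53.6, rate = 0.5+6 = 6.5).
Mode = (α−1)/β = 52.6/6.5 = 8.092.
Mean = α/β = 53.6/6.5 = 8.246.

MAP = 8.092, posterior mean = 8.246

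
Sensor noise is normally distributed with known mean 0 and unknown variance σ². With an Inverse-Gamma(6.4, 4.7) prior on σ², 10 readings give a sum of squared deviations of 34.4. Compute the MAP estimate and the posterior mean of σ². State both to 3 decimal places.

MAP: 1.766. Posterior mean: 2.106.

Posterior: Inverse-Gamma(shape = 6.4+10/2 = 11.4, scale = 4.7+34.4/2 = 21.9).
Mode = β/(α+1) = 21.9/12.4 = 1.766.
Mean = β/(α−1) = 21.9/10.4 = 2.106.
Right-skewed posterior ⇒ mode < mean.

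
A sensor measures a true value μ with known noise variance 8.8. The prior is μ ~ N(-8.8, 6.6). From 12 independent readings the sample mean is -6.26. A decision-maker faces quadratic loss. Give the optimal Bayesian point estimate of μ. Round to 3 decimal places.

Posterior for μ is Normal. Precision-weighted mean: (1/6.6·-8.8 + 12/8.8·-6.26) / (1/6.6 + 12/8.8) = -6.514.
A Normal posterior is symmetric, so mode = mean.
Quadratic loss ⇒ the optimal estimator is the posterior mean.

-6.514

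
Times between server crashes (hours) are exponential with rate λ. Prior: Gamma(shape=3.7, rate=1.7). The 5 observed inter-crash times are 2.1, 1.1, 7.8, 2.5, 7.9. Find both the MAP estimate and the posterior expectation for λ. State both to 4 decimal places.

MAP = 0.3333; posterior mean = 0.3766

Σ times = 21.4. Posterior: Gamma(shape = 3.7+5 = 8.7, rate = 1.7+21.4 = 23.1).
Mode = (α−1)/β = 7.7/23.1 = 0.3333.
Mean = α/β = 8.7/23.1 = 0.3766.
The mean is pulled above the mode by the posterior's right skew.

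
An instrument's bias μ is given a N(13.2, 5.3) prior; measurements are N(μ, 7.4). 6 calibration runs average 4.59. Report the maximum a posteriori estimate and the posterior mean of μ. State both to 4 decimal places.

MAP: 6.2154. Posterior mean: 6.2154.

Posterior for μ is Normal. Precision-weighted mean: (1/5.3·13.2 + 6/7.4·4.59) / (1/5.3 + 6/7.4) = 6.2154.
A Normal posterior is symmetric, so mode = mean.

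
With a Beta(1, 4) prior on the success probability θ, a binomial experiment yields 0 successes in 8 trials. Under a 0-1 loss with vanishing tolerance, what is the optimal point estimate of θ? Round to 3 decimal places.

0.000

Posterior: Beta(1+0, 4+8) = Beta(1, 12).
Since α = 1 ≤ 1 and β > 1, the Beta density is monotone decreasing on [0,1]; the mode is at 0.
Mean = 1/(1+12) = 0.077.
This is the posterior mode — the MAP estimate.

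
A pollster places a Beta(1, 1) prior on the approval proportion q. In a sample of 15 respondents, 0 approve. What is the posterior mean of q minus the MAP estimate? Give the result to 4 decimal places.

Posterior: Beta(1+0, 1+15) = Beta(1, 16).
Since α = 1 ≤ 1 and β > 1, the Beta density is monotone decreasing on [0,1]; the mode is at 0.
Mean = 1/(1+16) = 0.0588.
Difference = 0.0588 − 0.0000 = 0.0588.

0.0588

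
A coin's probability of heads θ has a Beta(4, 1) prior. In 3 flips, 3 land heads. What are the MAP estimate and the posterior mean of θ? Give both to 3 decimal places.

MAP = 1.000, posterior mean = 0.875

Posterior: Beta(4+3, 1+0) = Beta(7, 1).
Since β = 1 ≤ 1 and α > 1, the Beta density is monotone increasing on [0,1]; the mode is at 1.
Mean = 7/(7+1) = 0.875.
The posterior is left-skewed, so the mode exceeds the mean.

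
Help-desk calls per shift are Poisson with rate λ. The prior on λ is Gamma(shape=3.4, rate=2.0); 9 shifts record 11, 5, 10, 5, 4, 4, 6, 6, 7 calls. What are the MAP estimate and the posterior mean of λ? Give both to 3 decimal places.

MAP = 5.491, posterior mean = 5.582

Σ counts = 58. Posterior: Gamma(shape = 3.4+58 = 61.4, rate = 2.0+9 = 11.0).
Mode = (α−1)/β = 60.4/11.0 = 5.491.
Mean = α/β = 61.4/11.0 = 5.582.
The posterior is right-skewed, so the mean exceeds the mode.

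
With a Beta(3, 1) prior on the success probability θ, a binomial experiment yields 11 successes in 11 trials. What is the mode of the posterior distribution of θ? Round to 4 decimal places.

1.0000

Posterior: Beta(3+11, 1+0) = Beta(14, 1).
Since β = 1 ≤ 1 and α > 1, the Beta density is monotone increasing on [0,1]; the mode is at 1.
Mean = 14/(14+1) = 0.9333.
This is the posterior mode — the MAP estimate.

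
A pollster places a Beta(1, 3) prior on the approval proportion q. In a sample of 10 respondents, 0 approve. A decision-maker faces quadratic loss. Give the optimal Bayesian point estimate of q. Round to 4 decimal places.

0.0714

Posterior: Beta(1+0, 3+10) = Beta(1, 13).
Since α = 1 ≤ 1 and β > 1, the Beta density is monotone decreasing on [0,1]; the mode is at 0.
Mean = 1/(1+13) = 0.0714.
Quadratic loss ⇒ the optimal estimator is the posterior mean.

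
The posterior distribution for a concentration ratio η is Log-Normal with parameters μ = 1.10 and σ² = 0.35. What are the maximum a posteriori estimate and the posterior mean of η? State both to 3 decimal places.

Mode = exp(μ − σ²) = exp(0.75) = 2.117.
Mean = exp(μ + σ²/2) = exp(1.275) = 3.579.

MAP = 2.117; posterior mean = 3.579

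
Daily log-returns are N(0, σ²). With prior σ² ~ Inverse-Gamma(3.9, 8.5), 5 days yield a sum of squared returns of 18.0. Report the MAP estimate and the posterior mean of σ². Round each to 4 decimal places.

MAP: 2.3649. Posterior mean: 3.2407.

Posterior: Inverse-Gamma(shape = 3.9+5/2 = 6.4, scale = 8.5+18.0/2 = 17.5).
Mode = β/(α+1) = 17.5/7.4 = 2.3649.
Mean = β/(α−1) = 17.5/5.4 = 3.2407.
Mean > mode: the posterior has a right tail.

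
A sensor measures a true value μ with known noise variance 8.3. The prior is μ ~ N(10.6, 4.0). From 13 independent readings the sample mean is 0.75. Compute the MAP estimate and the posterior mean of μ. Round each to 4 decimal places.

MAP estimate = 2.1058, posterior mean = 2.1058

Posterior for μ is Normal. Precision-weighted mean: (1/4.0·10.6 + 13/8.3·0.75) / (1/4.0 + 13/8.3) = 2.1058.
A Normal posterior is symmetric, so mode = mean.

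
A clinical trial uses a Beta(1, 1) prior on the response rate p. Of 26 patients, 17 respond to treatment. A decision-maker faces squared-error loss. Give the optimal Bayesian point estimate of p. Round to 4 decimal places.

0.6429

Posterior: Beta(1+17, 1+9) = Beta(18, 10).
Mode = (18−1)/(18+10−2) = 17/26 = 0.6538.
With a flat prior the MAP equals the MLE, 17/26.
Mean = 18/(18+10) = 18/28 = 0.6429.
Squared-error loss ⇒ the optimal estimator is the posterior mean.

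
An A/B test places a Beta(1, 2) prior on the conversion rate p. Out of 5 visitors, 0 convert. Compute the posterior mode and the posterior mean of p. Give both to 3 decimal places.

Posterior: Beta(1+0, 2+5) = Beta(1, 7).
Since α = 1 ≤ 1 and β > 1, the Beta density is monotone decreasing on [0,1]; the mode is at 0.
Mean = 1/(1+7) = 0.125.
The mean is pulled above the mode by the posterior's right skew.

p_MAP = 0.000, E[p|data] = 0.125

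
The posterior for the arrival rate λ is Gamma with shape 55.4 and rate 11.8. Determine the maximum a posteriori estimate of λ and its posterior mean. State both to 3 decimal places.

MAP = 4.610, posterior mean = 4.695

Mode = (α−1)/β = 54.4/11.8 = 4.610.
Mean = α/β = 55.4/11.8 = 4.695.
The mean is pulled above the mode by the posterior's right skew.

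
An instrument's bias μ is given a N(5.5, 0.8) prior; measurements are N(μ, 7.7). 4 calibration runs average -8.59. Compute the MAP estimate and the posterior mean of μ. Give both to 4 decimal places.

MAP = 1.3635, posterior mean = 1.3635

Posterior for μ is Normal. Precision-weighted mean: (1/0.8·5.5 + 4/7.7·-8.59) / (1/0.8 + 4/7.7) = 1.3635.
A Normal posterior is symmetric, so mode = mean.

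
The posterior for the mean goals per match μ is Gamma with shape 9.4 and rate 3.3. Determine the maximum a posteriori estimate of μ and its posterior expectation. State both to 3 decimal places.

Mode = (α−1)/β = 8.4/3.3 = 2.545.
Mean = α/β = 9.4/3.3 = 2.848.

MAP: 2.545. Posterior mean: 2.848.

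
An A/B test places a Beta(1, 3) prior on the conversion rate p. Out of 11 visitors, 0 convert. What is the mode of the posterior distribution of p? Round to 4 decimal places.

0.0000

Posterior: Beta(1+0, 3+11) = Beta(1, 14).
Since α = 1 ≤ 1 and β > 1, the Beta density is monotone decreasing on [0,1]; the mode is at 0.
Mean = 1/(1+14) = 0.0667.
This is the posterior mode — the MAP estimate.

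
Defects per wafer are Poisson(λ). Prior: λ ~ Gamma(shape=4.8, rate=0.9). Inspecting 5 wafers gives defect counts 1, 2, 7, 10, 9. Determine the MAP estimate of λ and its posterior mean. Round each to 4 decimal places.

Σ counts = 29. Posterior: Gamma(shape = 4.8+29 = 33.8, rate = 0.9+5 = 5.9).
Mode = (α−1)/β = 32.8/5.9 = 5.5593.
Mean = α/β = 33.8/5.9 = 5.7288.

MAP: 5.5593. Posterior mean: 5.7288.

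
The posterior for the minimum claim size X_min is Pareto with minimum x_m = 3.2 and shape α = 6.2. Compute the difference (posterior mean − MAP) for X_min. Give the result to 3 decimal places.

0.615

The Pareto density is strictly decreasing on [x_m, ∞), so the mode is x_m = 3.200.
Mean = α·x_m/(α−1) = 6.2·3.2/5.2 = 3.815.
Difference = 3.815 − 3.200 = 0.615.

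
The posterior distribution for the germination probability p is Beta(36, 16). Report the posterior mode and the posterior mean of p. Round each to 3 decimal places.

MAP: 0.700. Posterior mean: 0.692.

Mode = (36−1)/(36+16−2) = 35/50 = 0.700.
Mean = 36/(36+16) = 36/52 = 0.692.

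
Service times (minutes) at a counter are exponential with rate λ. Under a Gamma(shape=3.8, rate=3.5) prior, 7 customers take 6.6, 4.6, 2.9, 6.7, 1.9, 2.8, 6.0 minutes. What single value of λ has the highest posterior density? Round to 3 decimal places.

Σ times = 31.5. Posterior: Gamma(shape = 3.8+7 = 10.8, rate = 3.5+31.5 = 35.0).
Mode = (α−1)/β = 9.8/35.0 = 0.280.
Mean = α/β = 10.8/35.0 = 0.309.
This is the posterior mode — the MAP estimate.

0.280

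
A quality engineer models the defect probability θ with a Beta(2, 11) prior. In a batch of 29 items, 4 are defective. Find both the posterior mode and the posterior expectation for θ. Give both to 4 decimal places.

MAP: 0.1250. Posterior mean: 0.1429.

Posterior: Beta(2+4, 11+25) = Beta(6, 36).
Mode = (6−1)/(6+36−2) = 5/40 = 0.1250.
Mean = 6/(6+36) = 6/42 = 0.1429.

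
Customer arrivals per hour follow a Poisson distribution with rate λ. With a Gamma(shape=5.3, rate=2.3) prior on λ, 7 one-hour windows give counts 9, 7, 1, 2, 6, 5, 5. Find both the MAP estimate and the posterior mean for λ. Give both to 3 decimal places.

MAP = 4.226; posterior mean = 4.333

Σ counts = 35. Posterior: Gamma(shape = 5.3+35 = 40.3, rate = 2.3+7 = 9.3).
Mode = (α−1)/β = 39.3/9.3 = 4.226.
Mean = α/β = 40.3/9.3 = 4.333.
Mean > mode: the posterior has a right tail.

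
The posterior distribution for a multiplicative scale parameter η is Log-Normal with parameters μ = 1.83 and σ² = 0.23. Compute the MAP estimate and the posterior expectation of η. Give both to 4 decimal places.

MAP estimate = 4.9530, posterior expectation = 6.9936

Mode = exp(μ − σ²) = exp(1.60) = 4.9530.
Mean = exp(μ + σ²/2) = exp(1.945) = 6.9936.
Right-skewed posterior ⇒ mode < mean.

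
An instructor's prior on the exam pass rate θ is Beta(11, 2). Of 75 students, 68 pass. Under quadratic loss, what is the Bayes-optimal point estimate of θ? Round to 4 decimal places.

Posterior: Beta(11+68, 2+7) = Beta(79, 9).
Mode = (79−1)/(79+9−2) = 78/86 = 0.9070.
Mean = 79/(79+9) = 79/88 = 0.8977.
Quadratic loss ⇒ the optimal estimator is the posterior mean.

0.8977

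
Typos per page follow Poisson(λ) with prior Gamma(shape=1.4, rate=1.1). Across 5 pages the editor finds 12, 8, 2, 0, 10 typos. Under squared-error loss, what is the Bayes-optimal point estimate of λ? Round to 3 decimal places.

Σ counts = 32. Posterior: Gamma(shape = 1.4+32 = 33.4, rate = 1.1+5 = 6.1).
Mode = (α−1)/β = 32.4/6.1 = 5.311.
Mean = α/β = 33.4/6.1 = 5.475.
Squared-error loss ⇒ the optimal estimator is the posterior mean.

5.475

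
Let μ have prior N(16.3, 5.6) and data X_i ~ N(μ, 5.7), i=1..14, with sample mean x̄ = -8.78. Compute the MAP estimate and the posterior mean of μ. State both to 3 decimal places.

Posterior for μ is Normal. Precision-weighted mean: (1/5.6·16.3 + 14/5.7·-8.78) / (1/5.6 + 14/5.7) = -7.080.
A Normal posterior is symmetric, so mode = mean.

μ_MAP = -7.080, E[μ|data] = -7.080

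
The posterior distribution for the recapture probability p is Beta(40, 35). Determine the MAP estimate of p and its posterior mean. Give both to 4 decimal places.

MAP estimate = 0.5342, posterior mean = 0.5333

Mode = (40−1)/(40+35−2) = 39/73 = 0.5342.
Mean = 40/(40+35) = 40/75 = 0.5333.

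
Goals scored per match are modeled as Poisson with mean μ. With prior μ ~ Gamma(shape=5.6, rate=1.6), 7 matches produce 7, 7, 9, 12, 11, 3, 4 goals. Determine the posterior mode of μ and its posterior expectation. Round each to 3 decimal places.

MAP: 6.698. Posterior mean: 6.814.

Σ counts = 53. Posterior: Gamma(shape = 5.6+53 = 58.6, rate = 1.6+7 = 8.6).
Mode = (α−1)/β = 57.6/8.6 = 6.698.
Mean = α/β = 58.6/8.6 = 6.814.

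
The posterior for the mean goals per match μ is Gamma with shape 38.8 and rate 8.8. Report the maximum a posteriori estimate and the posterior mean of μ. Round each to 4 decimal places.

μ_MAP = 4.2955, E[μ|data] = 4.4091

Mode = (α−1)/β = 37.8/8.8 = 4.2955.
Mean = α/β = 38.8/8.8 = 4.4091.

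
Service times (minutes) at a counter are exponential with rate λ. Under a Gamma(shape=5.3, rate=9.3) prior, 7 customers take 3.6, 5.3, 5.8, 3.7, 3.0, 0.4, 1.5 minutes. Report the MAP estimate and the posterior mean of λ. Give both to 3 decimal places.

λ_MAP = 0.347, E[λ|data] = 0.377

Σ times = 23.3. Posterior: Gamma(shape = 5.3+7 = 12.3, rate = 9.3+23.3 = 32.6).
Mode = (α−1)/β = 11.3/32.6 = 0.347.
Mean = α/β = 12.3/32.6 = 0.377.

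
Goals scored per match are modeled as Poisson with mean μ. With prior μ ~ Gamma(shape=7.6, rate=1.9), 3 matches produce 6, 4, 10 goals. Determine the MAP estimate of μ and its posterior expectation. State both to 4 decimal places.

MAP = 5.4286; posterior mean = 5.6327

Σ counts = 20. Posterior: Gamma(shape = 7.6+20 = 27.6, rate = 1.9+3 = 4.9).
Mode = (α−1)/β = 26.6/4.9 = 5.4286.
Mean = α/β = 27.6/4.9 = 5.6327.
The posterior is right-skewed, so the mean exceeds the mode.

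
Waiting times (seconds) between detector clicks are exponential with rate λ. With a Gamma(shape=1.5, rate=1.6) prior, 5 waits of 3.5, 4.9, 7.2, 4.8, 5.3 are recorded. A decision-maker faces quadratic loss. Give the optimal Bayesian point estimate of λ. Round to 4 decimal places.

Σ times = 25.7. Posterior: Gamma(shape = 1.5+5 = 6.5, rate = 1.6+25.7 = 27.3).
Mode = (α−1)/β = 5.5/27.3 = 0.2015.
Mean = α/β = 6.5/27.3 = 0.2381.
Quadratic loss ⇒ the optimal estimator is the posterior mean.

0.2381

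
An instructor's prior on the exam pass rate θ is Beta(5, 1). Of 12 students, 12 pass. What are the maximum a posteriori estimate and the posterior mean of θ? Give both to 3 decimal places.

Posterior: Beta(5+12, 1+0) = Beta(17, 1).
Since β = 1 ≤ 1 and α > 1, the Beta density is monotone increasing on [0,1]; the mode is at 1.
Mean = 17/(17+1) = 0.944.

maximum a posteriori estimate = 1.000, posterior mean = 0.944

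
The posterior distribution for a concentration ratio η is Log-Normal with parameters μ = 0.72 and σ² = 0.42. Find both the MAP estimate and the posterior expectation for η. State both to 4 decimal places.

η_MAP = 1.3499, E[η|data] = 2.5345

Mode = exp(μ − σ²) = exp(0.30) = 1.3499.
Mean = exp(μ + σ²/2) = exp(0.930) = 2.5345.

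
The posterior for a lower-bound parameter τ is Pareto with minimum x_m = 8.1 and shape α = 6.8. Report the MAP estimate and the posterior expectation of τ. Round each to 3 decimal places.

The Pareto density is strictly decreasing on [x_m, ∞), so the mode is x_m = 8.100.
Mean = α·x_m/(α−1) = 6.8·8.1/5.8 = 9.497.
The mean is pulled above the mode by the posterior's right skew.

τ_MAP = 8.100, E[τ|data] = 9.497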